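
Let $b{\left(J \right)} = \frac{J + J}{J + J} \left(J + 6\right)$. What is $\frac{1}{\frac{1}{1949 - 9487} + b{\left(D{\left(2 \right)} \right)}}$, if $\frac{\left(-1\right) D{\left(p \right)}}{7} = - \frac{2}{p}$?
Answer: $\frac{7538}{97993} \approx 0.076924$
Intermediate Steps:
$D{\left(p \right)} = \frac{14}{p}$ ($D{\left(p \right)} = - 7 \left(- \frac{2}{p}\right) = \frac{14}{p}$)
$b{\left(J \right)} = 6 + J$ ($b{\left(J \right)} = \frac{2 J}{2 J} \left(6 + J\right) = 2 J \frac{1}{2 J} \left(6 + J\right) = 1 \left(6 + J\right) = 6 + J$)
$\frac{1}{\frac{1}{1949 - 9487} + b{\left(D{\left(2 \right)} \right)}} = \frac{1}{\frac{1}{1949 - 9487} + \left(6 + \frac{14}{2}\right)} = \frac{1}{\frac{1}{-7538} + \left(6 + 14 \cdot \frac{1}{2}\right)} = \frac{1}{- \frac{1}{7538} + \left(6 + 7\right)} = \frac{1}{- \frac{1}{7538} + 13} = \frac{1}{\frac{97993}{7538}} = \frac{7538}{97993}$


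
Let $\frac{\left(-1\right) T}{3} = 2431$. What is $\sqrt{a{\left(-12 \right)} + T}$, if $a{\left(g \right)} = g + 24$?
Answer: $3 i \sqrt{809} \approx 85.329 i$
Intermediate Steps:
$a{\left(g \right)} = 24 + g$
$T = -7293$ ($T = \left(-3\right) 2431 = -7293$)
$\sqrt{a{\left(-12 \right)} + T} = \sqrt{\left(24 - 12\right) - 7293} = \sqrt{12 - 7293} = \sqrt{-7281} = 3 i \sqrt{809}$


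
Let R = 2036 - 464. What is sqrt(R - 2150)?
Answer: 17*I*sqrt(2) ≈ 24.042*I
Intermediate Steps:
R = 1572
sqrt(R - 2150) = sqrt(1572 - 2150) = sqrt(-578) = 17*I*sqrt(2)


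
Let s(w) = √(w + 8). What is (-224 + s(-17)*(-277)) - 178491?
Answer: -178715 - 831*I ≈ -1.7872e+5 - 831.0*I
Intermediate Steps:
s(w) = √(8 + w)
(-224 + s(-17)*(-277)) - 178491 = (-224 + √(8 - 17)*(-277)) - 178491 = (-224 + √(-9)*(-277)) - 178491 = (-224 + (3*I)*(-277)) - 178491 = (-224 - 831*I) - 178491 = -178715 - 831*I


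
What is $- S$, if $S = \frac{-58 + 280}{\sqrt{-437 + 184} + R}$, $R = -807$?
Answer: $\frac{89577}{325751} + \frac{111 i \sqrt{253}}{325751} \approx 0.27499 + 0.00542 i$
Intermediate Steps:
$S = \frac{222}{-807 + i \sqrt{253}}$ ($S = \frac{-58 + 280}{\sqrt{-437 + 184} - 807} = \frac{222}{\sqrt{-253} - 807} = \frac{222}{i \sqrt{253} - 807} = \frac{222}{-807 + i \sqrt{253}} \approx -0.27499 - 0.00542 i$)
$- S = - (- \frac{89577}{325751} - \frac{111 i \sqrt{253}}{325751}) = \frac{89577}{325751} + \frac{111 i \sqrt{253}}{325751}$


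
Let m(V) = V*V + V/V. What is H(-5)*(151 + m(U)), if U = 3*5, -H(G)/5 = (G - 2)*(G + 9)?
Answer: 52780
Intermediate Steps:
H(G) = -5*(-2 + G)*(9 + G) (H(G) = -5*(G - 2)*(G + 9) = -5*(-2 + G)*(9 + G))
U = 15
m(V) = 1 + V² (m(V) = V² + 1 = 1 + V²)
H(-5)*(151 + m(U)) = (90 - 35*(-5) - 5*(-5)²)*(151 + (1 + 15²)) = (90 + 175 - 5*25)*(151 + (1 + 225)) = (90 + 175 - 125)*(151 + 226) = 140*377 = 52780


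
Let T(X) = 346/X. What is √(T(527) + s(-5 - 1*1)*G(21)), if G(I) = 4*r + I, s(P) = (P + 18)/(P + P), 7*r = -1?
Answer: I*√269071971/3689 ≈ 4.4466*I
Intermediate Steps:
r = -⅐ (r = (⅐)*(-1) = -⅐ ≈ -0.14286)
s(P) = (18 + P)/(2*P) (s(P) = (18 + P)/((2*P)) = (18 + P)*(1/(2*P)) = (18 + P)/(2*P))
G(I) = -4/7 + I (G(I) = 4*(-⅐) + I = -4/7 + I)
√(T(527) + s(-5 - 1*1)*G(21)) = √(346/527 + ((18 + (-5 - 1*1))/(2*(-5 - 1*1)))*(-4/7 + 21)) = √(346*(1/527) + ((18 + (-5 - 1))/(2*(-5 - 1)))*(143/7)) = √(346/527 + ((½)*(18 - 6)/(-6))*(143/7)) = √(346/527 + ((½)*(-⅙)*12)*(143/7)) = √(346/527 - 1*143/7) = √(346/527 - 143/7) = √(-72939/3689) = I*√269071971/3689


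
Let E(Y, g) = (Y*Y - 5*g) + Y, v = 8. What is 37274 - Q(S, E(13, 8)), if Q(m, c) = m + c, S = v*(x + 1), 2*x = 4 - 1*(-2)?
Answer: 37100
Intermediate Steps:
x = 3 (x = (4 - 1*(-2))/2 = (4 + 2)/2 = (½)*6 = 3)
S = 32 (S = 8*(3 + 1) = 8*4 = 32)
E(Y, g) = Y + Y² - 5*g (E(Y, g) = (Y² - 5*g) + Y = Y + Y² - 5*g)
Q(m, c) = c + m
37274 - Q(S, E(13, 8)) = 37274 - ((13 + 13² - 5*8) + 32) = 37274 - ((13 + 169 - 40) + 32) = 37274 - (142 + 32) = 37274 - 1*174 = 37274 - 174 = 37100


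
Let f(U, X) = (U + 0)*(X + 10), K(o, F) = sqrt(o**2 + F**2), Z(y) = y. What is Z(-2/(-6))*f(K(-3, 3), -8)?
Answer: 2*sqrt(2) ≈ 2.8284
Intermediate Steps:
K(o, F) = sqrt(F**2 + o**2)
f(U, X) = U*(10 + X)
Z(-2/(-6))*f(K(-3, 3), -8) = (-2/(-6))*(sqrt(3**2 + (-3)**2)*(10 - 8)) = (-2*(-1/6))*(sqrt(9 + 9)*2) = (sqrt(18)*2)/3 = ((3*sqrt(2))*2)/3 = (6*sqrt(2))/3 = 2*sqrt(2)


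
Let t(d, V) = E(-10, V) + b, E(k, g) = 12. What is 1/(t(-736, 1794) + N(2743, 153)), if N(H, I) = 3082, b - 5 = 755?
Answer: 1/3854 ≈ 0.00025947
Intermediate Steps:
b = 760 (b = 5 + 755 = 760)
t(d, V) = 772 (t(d, V) = 12 + 760 = 772)
1/(t(-736, 1794) + N(2743, 153)) = 1/(772 + 3082) = 1/3854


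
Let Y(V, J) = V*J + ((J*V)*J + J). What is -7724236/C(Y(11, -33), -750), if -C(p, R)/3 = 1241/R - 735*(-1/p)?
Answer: -2485272933000/1535917 ≈ -1.6181e+6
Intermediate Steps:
Y(V, J) = J + J*V + V*J² (Y(V, J) = J*V + (V*J² + J) = J*V + (J + V*J²) = J + J*V + V*J²)
C(p, R) = -3723/R - 2205/p (C(p, R) = -3*(1241/R - 735*(-1/p)) = -3*(1241/R - (-735)/p) = -3*(1241/R + 735/p) = -3*(735/p + 1241/R) = -3723/R - 2205/p)
-7724236/C(Y(11, -33), -750) = -7724236/(-3723/(-750) - 2205*(-1/(33*(1 + 11 - 33*11)))) = -7724236/(-3723*(-1/750) - 2205*(-1/(33*(1 + 11 - 363)))) = -7724236/(1241/250 - 2205/((-33*(-351)))) = -7724236/(1241/250 - 2205/11583) = -7724236/(1241/250 - 2205*1/11583) = -7724236/(1241/250 - 245/1287) = -7724236/1535917/321750 = -7724236*321750/1535917 = -2485272933000/1535917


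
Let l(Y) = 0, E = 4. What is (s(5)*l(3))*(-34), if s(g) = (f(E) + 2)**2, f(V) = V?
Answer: 0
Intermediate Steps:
s(g) = 36 (s(g) = (4 + 2)**2 = 6**2 = 36)
(s(5)*l(3))*(-34) = (36*0)*(-34) = 0*(-34) = 0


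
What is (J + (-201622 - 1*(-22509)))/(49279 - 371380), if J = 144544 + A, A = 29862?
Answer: 523/35789 ≈ 0.014613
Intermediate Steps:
J = 174406 (J = 144544 + 29862 = 174406)
(J + (-201622 - 1*(-22509)))/(49279 - 371380) = (174406 + (-201622 - 1*(-22509)))/(49279 - 371380) = (174406 + (-201622 + 22509))/(-322101) = (174406 - 179113)*(-1/322101) = -4707*(-1/322101) = 523/35789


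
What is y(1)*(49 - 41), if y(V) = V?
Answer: 8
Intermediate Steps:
y(1)*(49 - 41) = 1*(49 - 41) = 1*8 = 8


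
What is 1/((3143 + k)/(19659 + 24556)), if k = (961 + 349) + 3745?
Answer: 44215/8198 ≈ 5.3934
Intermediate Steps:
k = 5055 (k = 1310 + 3745 = 5055)
1/((3143 + k)/(19659 + 24556)) = 1/((3143 + 5055)/(19659 + 24556)) = 1/(8198/44215) = 44215/8198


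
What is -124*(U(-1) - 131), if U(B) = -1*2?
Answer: 16492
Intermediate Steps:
U(B) = -2
-124*(U(-1) - 131) = -124*(-2 - 131) = -124*(-133) = 16492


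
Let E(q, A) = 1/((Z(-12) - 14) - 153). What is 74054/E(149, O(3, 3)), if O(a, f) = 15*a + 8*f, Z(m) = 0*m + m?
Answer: -13255666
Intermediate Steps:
Z(m) = m (Z(m) = 0 + m = m)
O(a, f) = 8*f + 15*a
E(q, A) = -1/179 (E(q, A) = 1/((-12 - 14) - 153) = 1/(-26 - 153) = 1/(-179) = -1/179)
74054/E(149, O(3, 3)) = 74054/(-1/179) = 74054*(-179) = -13255666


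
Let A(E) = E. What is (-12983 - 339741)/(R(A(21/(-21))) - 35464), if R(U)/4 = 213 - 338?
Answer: 88181/8991 ≈ 9.8077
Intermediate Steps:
R(U) = -500 (R(U) = 4*(213 - 338) = 4*(-125) = -500)
(-12983 - 339741)/(R(A(21/(-21))) - 35464) = (-12983 - 339741)/(-500 - 35464) = -352724/(-35964) = -352724*(-1/35964) = 88181/8991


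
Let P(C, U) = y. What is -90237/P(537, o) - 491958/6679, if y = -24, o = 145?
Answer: 196961977/53432 ≈ 3686.2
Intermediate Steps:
P(C, U) = -24
-90237/P(537, o) - 491958/6679 = -90237/(-24) - 491958/6679 = -90237*(-1/24) - 491958*1/6679 = 30079/8 - 491958/6679 = 196961977/53432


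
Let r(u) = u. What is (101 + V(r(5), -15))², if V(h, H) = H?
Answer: 7396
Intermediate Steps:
(101 + V(r(5), -15))² = (101 - 15)² = 86² = 7396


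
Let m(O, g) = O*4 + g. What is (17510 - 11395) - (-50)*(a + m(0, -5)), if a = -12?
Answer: 5265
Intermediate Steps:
m(O, g) = g + 4*O (m(O, g) = 4*O + g = g + 4*O)
(17510 - 11395) - (-50)*(a + m(0, -5)) = (17510 - 11395) - (-50)*(-12 + (-5 + 4*0)) = 6115 - (-50)*(-12 + (-5 + 0)) = 6115 - (-50)*(-12 - 5) = 6115 - (-50)*(-17) = 6115 - 1*850 = 6115 - 850 = 5265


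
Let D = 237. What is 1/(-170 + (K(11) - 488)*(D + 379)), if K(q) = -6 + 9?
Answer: -1/298930 ≈ -3.3453e-6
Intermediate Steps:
K(q) = 3
1/(-170 + (K(11) - 488)*(D + 379)) = 1/(-170 + (3 - 488)*(237 + 379)) = 1/(-170 - 485*616) = 1/(-170 - 298760) = 1/(-298930) = -1/298930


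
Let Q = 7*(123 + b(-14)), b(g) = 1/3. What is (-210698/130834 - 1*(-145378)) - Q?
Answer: 28360831801/196251 ≈ 1.4451e+5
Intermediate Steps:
b(g) = ⅓
Q = 2590/3 (Q = 7*(123 + ⅓) = 7*(370/3) = 2590/3 ≈ 863.33)
(-210698/130834 - 1*(-145378)) - Q = (-210698/130834 - 1*(-145378)) - 1*2590/3 = (-210698*1/130834 + 145378) - 2590/3 = (-105349/65417 + 145378) - 2590/3 = 9510087277/65417 - 2590/3 = 28360831801/196251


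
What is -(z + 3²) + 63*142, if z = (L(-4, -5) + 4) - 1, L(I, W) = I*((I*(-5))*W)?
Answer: 8534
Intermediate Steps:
L(I, W) = -5*W*I² (L(I, W) = I*((-5*I)*W) = I*(-5*I*W) = -5*W*I²)
z = 403 (z = (-5*(-5)*(-4)² + 4) - 1 = (-5*(-5)*16 + 4) - 1 = (400 + 4) - 1 = 404 - 1 = 403)
-(z + 3²) + 63*142 = -(403 + 3²) + 63*142 = -(403 + 9) + 8946 = -1*412 + 8946 = -412 + 8946 = 8534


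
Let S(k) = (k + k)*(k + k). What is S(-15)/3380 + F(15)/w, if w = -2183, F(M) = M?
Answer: 95700/368927 ≈ 0.25940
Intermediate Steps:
S(k) = 4*k**2 (S(k) = (2*k)*(2*k) = 4*k**2)
S(-15)/3380 + F(15)/w = (4*(-15)**2)/3380 + 15/(-2183) = (4*225)*(1/3380) + 15*(-1/2183) = 900*(1/3380) - 15/2183 = 45/169 - 15/2183 = 95700/368927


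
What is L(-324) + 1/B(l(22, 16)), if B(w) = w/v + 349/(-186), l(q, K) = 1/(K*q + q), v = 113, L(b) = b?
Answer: -1196654595/3687313 ≈ -324.53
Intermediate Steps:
l(q, K) = 1/(q + K*q)
B(w) = -349/186 + w/113 (B(w) = w/113 + 349/(-186) = w*(1/113) + 349*(-1/186) = w/113 - 349/186 = -349/186 + w/113)
L(-324) + 1/B(l(22, 16)) = -324 + 1/(-349/186 + (1/(22*(1 + 16)))/113) = -324 + 1/(-349/186 + ((1/22)/17)/113) = -324 + 1/(-349/186 + ((1/22)*(1/17))/113) = -324 + 1/(-349/186 + (1/113)*(1/374)) = -324 + 1/(-349/186 + 1/42262) = -324 + 1/(-3687313/1965183) = -324 - 1965183/3687313 = -1196654595/3687313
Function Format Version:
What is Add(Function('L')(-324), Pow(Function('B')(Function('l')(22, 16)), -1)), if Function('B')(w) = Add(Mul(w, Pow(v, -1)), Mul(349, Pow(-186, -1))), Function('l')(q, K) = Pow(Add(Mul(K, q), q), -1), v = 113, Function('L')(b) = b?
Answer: Rational(-1196654595, 3687313) ≈ -324.53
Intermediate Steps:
Function('l')(q, K) = Pow(Add(q, Mul(K, q)), -1)
Function('B')(w) = Add(Rational(-349, 186), Mul(Rational(1, 113), w)) (Function('B')(w) = Add(Mul(w, Pow(113, -1)), Mul(349, Pow(-186, -1))) = Add(Mul(w, Rational(1, 113)), Mul(349, Rational(-1, 186))) = Add(Mul(Rational(1, 113), w), Rational(-349, 186)) = Add(Rational(-349, 186), Mul(Rational(1, 113), w)))
Add(Function('L')(-324), Pow(Function('B')(Function('l')(22, 16)), -1)) = Add(-324, Pow(Add(Rational(-349, 186), Mul(Rational(1, 113), Mul(Pow(22, -1), Pow(Add(1, 16), -1)))), -1)) = Add(-324, Pow(Add(Rational(-349, 186), Mul(Rational(1, 113), Mul(Rational(1, 22), Pow(17, -1)))), -1)) = Add(-324, Pow(Add(Rational(-349, 186), Mul(Rational(1, 113), Mul(Rational(1, 22), Rational(1, 17)))), -1)) = Add(-324, Pow(Add(Rational(-349, 186), Mul(Rational(1, 113), Rational(1, 374))), -1)) = Add(-324, Pow(Add(Rational(-349, 186), Rational(1, 42262)), -1)) = Add(-324, Pow(Rational(-3687313, 1965183), -1)) = Add(-324, Rational(-1965183, 3687313)) = Rational(-1196654595, 3687313)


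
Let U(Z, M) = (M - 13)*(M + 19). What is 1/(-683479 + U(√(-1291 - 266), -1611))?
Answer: 1/1901929 ≈ 5.2578e-7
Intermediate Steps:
U(Z, M) = (-13 + M)*(19 + M)
1/(-683479 + U(√(-1291 - 266), -1611)) = 1/(-683479 + (-247 + (-1611)² + 6*(-1611))) = 1/(-683479 + (-247 + 2595321 - 9666)) = 1/(-683479 + 2585408) = 1/1901929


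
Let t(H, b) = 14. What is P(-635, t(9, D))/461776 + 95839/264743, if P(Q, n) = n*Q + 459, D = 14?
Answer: 42024101831/122251963568 ≈ 0.34375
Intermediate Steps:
P(Q, n) = 459 + Q*n (P(Q, n) = Q*n + 459 = 459 + Q*n)
P(-635, t(9, D))/461776 + 95839/264743 = (459 - 635*14)/461776 + 95839/264743 = (459 - 8890)*(1/461776) + 95839*(1/264743) = -8431*1/461776 + 95839/264743 = -8431/461776 + 95839/264743 = 42024101831/122251963568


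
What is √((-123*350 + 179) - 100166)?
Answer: 3*I*√15893 ≈ 378.2*I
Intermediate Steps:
√((-123*350 + 179) - 100166) = √((-43050 + 179) - 100166) = √(-42871 - 100166) = √(-143037) = 3*I*√15893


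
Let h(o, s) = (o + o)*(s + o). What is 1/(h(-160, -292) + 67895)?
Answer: 1/212535 ≈ 4.7051e-6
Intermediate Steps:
h(o, s) = 2*o*(o + s) (h(o, s) = (2*o)*(o + s) = 2*o*(o + s))
1/(h(-160, -292) + 67895) = 1/(2*(-160)*(-160 - 292) + 67895) = 1/(2*(-160)*(-452) + 67895) = 1/(144640 + 67895) = 1/212535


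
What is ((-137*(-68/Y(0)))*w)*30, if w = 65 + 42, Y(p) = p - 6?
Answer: -4984060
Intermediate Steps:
Y(p) = -6 + p
w = 107
((-137*(-68/Y(0)))*w)*30 = (-137*(-68/(-6 + 0))*107)*30 = (-137/((-6*(-1/68)))*107)*30 = (-137/3/34*107)*30 = (-137*34/3*107)*30 = -4658/3*107*30 = -498406/3*30 = -4984060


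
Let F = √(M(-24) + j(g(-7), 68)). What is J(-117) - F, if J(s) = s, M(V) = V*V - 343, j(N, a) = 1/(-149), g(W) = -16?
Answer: -117 - 2*√1293171/149 ≈ -132.26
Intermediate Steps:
j(N, a) = -1/149
M(V) = -343 + V² (M(V) = V² - 343 = -343 + V²)
F = 2*√1293171/149 (F = √((-343 + (-24)²) - 1/149) = √((-343 + 576) - 1/149) = √(233 - 1/149) = √(34716/149) = 2*√1293171/149 ≈ 15.264)
J(-117) - F = -117 - 2*√1293171/149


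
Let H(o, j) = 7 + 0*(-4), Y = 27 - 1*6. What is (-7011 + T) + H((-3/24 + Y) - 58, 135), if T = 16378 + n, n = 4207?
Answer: 13581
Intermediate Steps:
Y = 21 (Y = 27 - 6 = 21)
H(o, j) = 7 (H(o, j) = 7 + 0 = 7)
T = 20585 (T = 16378 + 4207 = 20585)
(-7011 + T) + H((-3/24 + Y) - 58, 135) = (-7011 + 20585) + 7 = 13574 + 7 = 13581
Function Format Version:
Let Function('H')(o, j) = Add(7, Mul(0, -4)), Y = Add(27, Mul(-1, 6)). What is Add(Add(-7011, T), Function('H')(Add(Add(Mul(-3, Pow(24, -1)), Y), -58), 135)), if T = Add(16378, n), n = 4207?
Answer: 13581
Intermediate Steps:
Y = 21 (Y = Add(27, -6) = 21)
Function('H')(o, j) = 7 (Function('H')(o, j) = Add(7, 0) = 7)
T = 20585 (T = Add(16378, 4207) = 20585)
Add(Add(-7011, T), Function('H')(Add(Add(Mul(-3, Pow(24, -1)), Y), -58), 135)) = Add(Add(-7011, 20585), 7) = Add(13574, 7) = 13581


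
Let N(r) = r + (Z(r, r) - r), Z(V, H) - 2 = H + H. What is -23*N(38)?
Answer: -1794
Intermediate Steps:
Z(V, H) = 2 + 2*H (Z(V, H) = 2 + (H + H) = 2 + 2*H)
N(r) = 2 + 2*r (N(r) = r + ((2 + 2*r) - r) = r + (2 + r) = 2 + 2*r)
-23*N(38) = -23*(2 + 2*38) = -23*(2 + 76) = -23*78 = -1794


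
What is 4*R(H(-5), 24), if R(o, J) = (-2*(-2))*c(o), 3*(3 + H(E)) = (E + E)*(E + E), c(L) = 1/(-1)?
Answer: -16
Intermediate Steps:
c(L) = -1
H(E) = -3 + 4*E²/3 (H(E) = -3 + ((E + E)*(E + E))/3 = -3 + ((2*E)*(2*E))/3 = -3 + (4*E²)/3 = -3 + 4*E²/3)
R(o, J) = -4 (R(o, J) = -2*(-2)*(-1) = 4*(-1) = -4)
4*R(H(-5), 24) = 4*(-4) = -16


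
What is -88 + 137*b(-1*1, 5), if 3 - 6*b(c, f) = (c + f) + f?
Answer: -225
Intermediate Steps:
b(c, f) = ½ - f/3 - c/6 (b(c, f) = ½ - ((c + f) + f)/6 = ½ - (c + 2*f)/6 = ½ + (-f/3 - c/6) = ½ - f/3 - c/6)
-88 + 137*b(-1*1, 5) = -88 + 137*(½ - ⅓*5 - (-1)/6) = -88 + 137*(½ - 5/3 - ⅙*(-1)) = -88 + 137*(½ - 5/3 + ⅙) = -88 + 137*(-1) = -88 - 137 = -225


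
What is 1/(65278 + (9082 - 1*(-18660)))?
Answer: 1/93020 ≈ 1.0750e-5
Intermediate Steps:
1/(65278 + (9082 - 1*(-18660))) = 1/(65278 + (9082 + 18660)) = 1/(65278 + 27742) = 1/93020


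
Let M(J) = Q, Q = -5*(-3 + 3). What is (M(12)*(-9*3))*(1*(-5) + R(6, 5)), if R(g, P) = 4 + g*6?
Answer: 0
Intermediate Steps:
R(g, P) = 4 + 6*g
Q = 0 (Q = -5*0 = 0)
M(J) = 0
(M(12)*(-9*3))*(1*(-5) + R(6, 5)) = (0*(-9*3))*(1*(-5) + (4 + 6*6)) = (0*(-27))*(-5 + (4 + 36)) = 0*(-5 + 40) = 0*35 = 0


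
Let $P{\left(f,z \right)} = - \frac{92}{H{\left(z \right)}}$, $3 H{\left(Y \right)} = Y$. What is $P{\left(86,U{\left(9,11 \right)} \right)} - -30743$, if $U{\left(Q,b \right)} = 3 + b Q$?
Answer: $\frac{522585}{17} \approx 30740.0$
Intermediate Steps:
$U{\left(Q,b \right)} = 3 + Q b$
$H{\left(Y \right)} = \frac{Y}{3}$
$P{\left(f,z \right)} = - \frac{276}{z}$ ($P{\left(f,z \right)} = - \frac{92}{\frac{1}{3} z} = - 92 \frac{3}{z} = - \frac{276}{z}$)
$P{\left(86,U{\left(9,11 \right)} \right)} - -30743 = - \frac{276}{3 + 9 \cdot 11} - -30743 = - \frac{276}{3 + 99} + 30743 = - \frac{276}{102} + 30743 = \left(-276\right) \frac{1}{102} + 30743 = - \frac{46}{17} + 30743 = \frac{522585}{17}$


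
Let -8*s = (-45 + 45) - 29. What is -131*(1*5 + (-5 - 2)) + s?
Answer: 2125/8 ≈ 265.63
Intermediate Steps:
s = 29/8 (s = -((-45 + 45) - 29)/8 = -(0 - 29)/8 = -⅛*(-29) = 29/8 ≈ 3.6250)
-131*(1*5 + (-5 - 2)) + s = -131*(1*5 + (-5 - 2)) + 29/8 = -131*(5 - 7) + 29/8 = -131*(-2) + 29/8 = 262 + 29/8 = 2125/8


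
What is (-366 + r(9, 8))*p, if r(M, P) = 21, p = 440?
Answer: -151800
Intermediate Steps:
(-366 + r(9, 8))*p = (-366 + 21)*440 = -345*440 = -151800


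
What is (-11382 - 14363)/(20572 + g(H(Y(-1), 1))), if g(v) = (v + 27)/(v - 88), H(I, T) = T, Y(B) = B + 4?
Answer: -2239815/1789736 ≈ -1.2515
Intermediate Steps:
Y(B) = 4 + B
g(v) = (27 + v)/(-88 + v)
(-11382 - 14363)/(20572 + g(H(Y(-1), 1))) = (-11382 - 14363)/(20572 + (27 + 1)/(-88 + 1)) = -25745/(20572 + 28/(-87)) = -25745/(20572 - 1/87*28) = -25745/(20572 - 28/87) = -25745/1789736/87 = -25745*87/1789736 = -2239815/1789736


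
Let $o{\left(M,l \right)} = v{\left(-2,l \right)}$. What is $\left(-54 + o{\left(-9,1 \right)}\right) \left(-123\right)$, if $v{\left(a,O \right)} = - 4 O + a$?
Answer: $7380$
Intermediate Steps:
$v{\left(a,O \right)} = a - 4 O$
$o{\left(M,l \right)} = -2 - 4 l$
$\left(-54 + o{\left(-9,1 \right)}\right) \left(-123\right) = \left(-54 - 6\right) \left(-123\right) = \left(-60\right) \left(-123\right) = 7380$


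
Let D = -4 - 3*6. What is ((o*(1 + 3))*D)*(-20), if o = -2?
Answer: -3520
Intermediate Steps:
D = -22 (D = -4 - 18 = -22)
((o*(1 + 3))*D)*(-20) = (-2*(1 + 3)*(-22))*(-20) = (-2*4*(-22))*(-20) = -8*(-22)*(-20) = 176*(-20) = -3520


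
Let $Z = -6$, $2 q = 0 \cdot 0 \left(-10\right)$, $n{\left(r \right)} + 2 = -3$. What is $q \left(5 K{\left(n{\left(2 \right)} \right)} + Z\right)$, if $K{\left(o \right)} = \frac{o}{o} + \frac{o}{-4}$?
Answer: $0$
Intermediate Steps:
$n{\left(r \right)} = -5$ ($n{\left(r \right)} = -2 - 3 = -5$)
$q = 0$ ($q = \frac{0 \cdot 0 \left(-10\right)}{2} = \frac{0 \left(-10\right)}{2} = \frac{1}{2} \cdot 0 = 0$)
$K{\left(o \right)} = 1 - \frac{o}{4}$ ($K{\left(o \right)} = 1 + o \left(- \frac{1}{4}\right) = 1 - \frac{o}{4}$)
$q \left(5 K{\left(n{\left(2 \right)} \right)} + Z\right) = 0 \left(5 \left(1 - - \frac{5}{4}\right) - 6\right) = 0 \left(5 \left(1 + \frac{5}{4}\right) - 6\right) = 0 \left(5 \cdot \frac{9}{4} - 6\right) = 0 \left(\frac{45}{4} - 6\right) = 0 \cdot \frac{21}{4} = 0$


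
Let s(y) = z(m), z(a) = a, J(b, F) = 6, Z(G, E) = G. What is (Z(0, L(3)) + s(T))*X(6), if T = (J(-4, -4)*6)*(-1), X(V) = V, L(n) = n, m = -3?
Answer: -18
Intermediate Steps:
T = -36 (T = (6*6)*(-1) = 36*(-1) = -36)
s(y) = -3
(Z(0, L(3)) + s(T))*X(6) = (0 - 3)*6 = -3*6 = -18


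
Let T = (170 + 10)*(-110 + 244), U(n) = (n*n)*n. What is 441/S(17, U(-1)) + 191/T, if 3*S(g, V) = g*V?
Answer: -31907513/410040 ≈ -77.816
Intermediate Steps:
U(n) = n³ (U(n) = n²*n = n³)
S(g, V) = V*g/3 (S(g, V) = (g*V)/3 = (V*g)/3 = V*g/3)
T = 24120 (T = 180*134 = 24120)
441/S(17, U(-1)) + 191/T = 441/(((⅓)*(-1)³*17)) + 191/24120 = 441/(((⅓)*(-1)*17)) + 191*(1/24120) = 441/(-17/3) + 191/24120 = 441*(-3/17) + 191/24120 = -1323/17 + 191/24120 = -31907513/410040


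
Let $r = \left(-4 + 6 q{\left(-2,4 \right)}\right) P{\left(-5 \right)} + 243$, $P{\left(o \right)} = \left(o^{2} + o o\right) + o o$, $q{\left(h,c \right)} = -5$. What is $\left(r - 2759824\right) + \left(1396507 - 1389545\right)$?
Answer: $-2755169$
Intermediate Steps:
$P{\left(o \right)} = 3 o^{2}$ ($P{\left(o \right)} = \left(o^{2} + o^{2}\right) + o^{2} = 2 o^{2} + o^{2} = 3 o^{2}$)
$r = -2307$ ($r = \left(-4 + 6 \left(-5\right)\right) 3 \left(-5\right)^{2} + 243 = \left(-4 - 30\right) 3 \cdot 25 + 243 = \left(-34\right) 75 + 243 = -2550 + 243 = -2307$)
$\left(r - 2759824\right) + \left(1396507 - 1389545\right) = \left(-2307 - 2759824\right) + \left(1396507 - 1389545\right) = -2762131 + 6962 = -2755169$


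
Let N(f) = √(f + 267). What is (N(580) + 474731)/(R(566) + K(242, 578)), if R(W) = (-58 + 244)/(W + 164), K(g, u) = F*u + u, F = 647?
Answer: 173276815/136708653 + 4015*√7/136708653 ≈ 1.2676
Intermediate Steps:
N(f) = √(267 + f)
K(g, u) = 648*u (K(g, u) = 647*u + u = 648*u)
R(W) = 186/(164 + W)
(N(580) + 474731)/(R(566) + K(242, 578)) = (√(267 + 580) + 474731)/(186/(164 + 566) + 648*578) = (√847 + 474731)/(186/730 + 374544) = (11*√7 + 474731)/(186*(1/730) + 374544) = (474731 + 11*√7)/(93/365 + 374544) = (474731 + 11*√7)/(136708653/365) = (474731 + 11*√7)*(365/136708653) = 173276815/136708653 + 4015*√7/136708653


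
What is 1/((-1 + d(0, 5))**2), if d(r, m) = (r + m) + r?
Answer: 1/16 ≈ 0.062500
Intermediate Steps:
d(r, m) = m + 2*r (d(r, m) = (m + r) + r = m + 2*r)
1/((-1 + d(0, 5))**2) = 1/((-1 + (5 + 2*0))**2) = 1/((-1 + (5 + 0))**2) = 1/((-1 + 5)**2) = 1/(4**2) = 1/16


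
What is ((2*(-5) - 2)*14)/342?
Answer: -28/57 ≈ -0.49123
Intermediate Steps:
((2*(-5) - 2)*14)/342 = ((-10 - 2)*14)/342 = (-12*14)/342 = (1/342)*(-168) = -28/57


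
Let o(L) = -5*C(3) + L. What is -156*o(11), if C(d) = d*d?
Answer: 5304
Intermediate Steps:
C(d) = d²
o(L) = -45 + L (o(L) = -5*3² + L = -5*9 + L = -45 + L)
-156*o(11) = -156*(-45 + 11) = -156*(-34) = 5304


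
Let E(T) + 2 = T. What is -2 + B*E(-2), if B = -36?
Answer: 142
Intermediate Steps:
E(T) = -2 + T
-2 + B*E(-2) = -2 - 36*(-2 - 2) = -2 - 36*(-4) = -2 + 144 = 142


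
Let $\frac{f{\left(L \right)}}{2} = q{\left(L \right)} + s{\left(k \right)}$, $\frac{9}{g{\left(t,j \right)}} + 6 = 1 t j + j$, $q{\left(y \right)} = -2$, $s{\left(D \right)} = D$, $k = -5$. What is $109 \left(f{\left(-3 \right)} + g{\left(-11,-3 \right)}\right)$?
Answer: $- \frac{11881}{8} \approx -1485.1$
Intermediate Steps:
$g{\left(t,j \right)} = \frac{9}{-6 + j + j t}$ ($g{\left(t,j \right)} = \frac{9}{-6 + \left(1 t j + j\right)} = \frac{9}{-6 + \left(t j + j\right)} = \frac{9}{-6 + \left(j t + j\right)} = \frac{9}{-6 + \left(j + j t\right)} = \frac{9}{-6 + j + j t}$)
$f{\left(L \right)} = -14$ ($f{\left(L \right)} = 2 \left(-2 - 5\right) = 2 \left(-7\right) = -14$)
$109 \left(f{\left(-3 \right)} + g{\left(-11,-3 \right)}\right) = 109 \left(-14 + \frac{9}{-6 - 3 - -33}\right) = 109 \left(-14 + \frac{9}{-6 - 3 + 33}\right) = 109 \left(-14 + \frac{9}{24}\right) = 109 \left(-14 + 9 \cdot \frac{1}{24}\right) = 109 \left(-14 + \frac{3}{8}\right) = 109 \left(- \frac{109}{8}\right) = - \frac{11881}{8}$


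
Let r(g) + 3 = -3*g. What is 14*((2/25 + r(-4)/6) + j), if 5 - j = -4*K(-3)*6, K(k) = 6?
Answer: 52703/25 ≈ 2108.1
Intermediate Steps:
r(g) = -3 - 3*g
j = 149 (j = 5 - (-4*6)*6 = 5 - (-24)*6 = 5 - 1*(-144) = 5 + 144 = 149)
14*((2/25 + r(-4)/6) + j) = 14*((2/25 + (-3 - 3*(-4))/6) + 149) = 14*((2*(1/25) + (-3 + 12)*(⅙)) + 149) = 14*((2/25 + 9*(⅙)) + 149) = 14*((2/25 + 3/2) + 149) = 14*(79/50 + 149) = 14*(7529/50) = 52703/25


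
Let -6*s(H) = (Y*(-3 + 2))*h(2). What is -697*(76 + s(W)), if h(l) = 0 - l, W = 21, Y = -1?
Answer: -159613/3 ≈ -53204.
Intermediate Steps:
h(l) = -l
s(H) = ⅓ (s(H) = -(-(-3 + 2))*(-1*2)/6 = -(-1*(-1))*(-2)/6 = -(-2)/6 = -⅙*(-2) = ⅓)
-697*(76 + s(W)) = -697*(76 + ⅓) = -697*229/3 = -159613/3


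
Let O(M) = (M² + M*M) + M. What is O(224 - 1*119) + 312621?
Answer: 334776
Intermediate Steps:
O(M) = M + 2*M² (O(M) = (M² + M²) + M = 2*M² + M = M + 2*M²)
O(224 - 1*119) + 312621 = (224 - 1*119)*(1 + 2*(224 - 1*119)) + 312621 = (224 - 119)*(1 + 2*(224 - 119)) + 312621 = 105*(1 + 2*105) + 312621 = 105*(1 + 210) + 312621 = 105*211 + 312621 = 22155 + 312621 = 334776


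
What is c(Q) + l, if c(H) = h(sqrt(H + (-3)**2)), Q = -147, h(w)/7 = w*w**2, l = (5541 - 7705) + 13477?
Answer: 11313 - 966*I*sqrt(138) ≈ 11313.0 - 11348.0*I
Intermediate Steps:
l = 11313 (l = -2164 + 13477 = 11313)
h(w) = 7*w**3 (h(w) = 7*(w*w**2) = 7*w**3)
c(H) = 7*(9 + H)**(3/2) (c(H) = 7*(sqrt(H + (-3)**2))**3 = 7*(sqrt(H + 9))**3 = 7*(sqrt(9 + H))**3 = 7*(9 + H)**(3/2))
c(Q) + l = 7*(9 - 147)**(3/2) + 11313 = 7*(-138)**(3/2) + 11313 = 7*(-138*I*sqrt(138)) + 11313 = -966*I*sqrt(138) + 11313 = 11313 - 966*I*sqrt(138)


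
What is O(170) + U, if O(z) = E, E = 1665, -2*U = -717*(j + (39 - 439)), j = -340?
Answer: -263625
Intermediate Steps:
U = -265290 (U = -(-717)*(-340 + (39 - 439))/2 = -(-717)*(-340 - 400)/2 = -(-717)*(-740)/2 = -½*530580 = -265290)
O(z) = 1665
O(170) + U = 1665 - 265290 = -263625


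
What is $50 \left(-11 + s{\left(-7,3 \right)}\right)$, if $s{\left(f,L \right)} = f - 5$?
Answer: $-1150$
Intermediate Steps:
$s{\left(f,L \right)} = -5 + f$
$50 \left(-11 + s{\left(-7,3 \right)}\right) = 50 \left(-11 - 12\right) = 50 \left(-23\right) = -1150$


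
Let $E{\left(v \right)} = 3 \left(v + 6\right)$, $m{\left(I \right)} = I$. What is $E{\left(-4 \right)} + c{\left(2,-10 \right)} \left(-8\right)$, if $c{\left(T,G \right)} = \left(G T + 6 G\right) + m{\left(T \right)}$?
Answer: $630$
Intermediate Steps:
$E{\left(v \right)} = 18 + 3 v$ ($E{\left(v \right)} = 3 \left(6 + v\right) = 18 + 3 v$)
$c{\left(T,G \right)} = T + 6 G + G T$ ($c{\left(T,G \right)} = \left(G T + 6 G\right) + T = \left(6 G + G T\right) + T = T + 6 G + G T$)
$E{\left(-4 \right)} + c{\left(2,-10 \right)} \left(-8\right) = \left(18 + 3 \left(-4\right)\right) + \left(2 + 6 \left(-10\right) - 20\right) \left(-8\right) = \left(18 - 12\right) + \left(2 - 60 - 20\right) \left(-8\right) = 6 - -624 = 6 + 624 = 630$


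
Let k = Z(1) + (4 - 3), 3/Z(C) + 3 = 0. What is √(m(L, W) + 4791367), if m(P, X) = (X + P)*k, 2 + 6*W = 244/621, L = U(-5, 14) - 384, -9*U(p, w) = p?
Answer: 7*√97783 ≈ 2188.9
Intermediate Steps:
Z(C) = -1 (Z(C) = 3/(-3 + 0) = 3/(-3) = 3*(-⅓) = -1)
U(p, w) = -p/9
L = -3451/9 (L = -⅑*(-5) - 384 = 5/9 - 384 = -3451/9 ≈ -383.44)
k = 0 (k = -1 + (4 - 3) = -1 + 1 = 0)
W = -499/1863 (W = -⅓ + (244/621)/6 = -⅓ + (244*(1/621))/6 = -⅓ + (⅙)*(244/621) = -⅓ + 122/1863 = -499/1863 ≈ -0.26785)
m(P, X) = 0 (m(P, X) = (X + P)*0 = (P + X)*0 = 0)
√(m(L, W) + 4791367) = √(0 + 4791367) = √4791367 = 7*√97783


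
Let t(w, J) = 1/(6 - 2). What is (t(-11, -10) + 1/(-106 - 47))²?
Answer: 22201/374544 ≈ 0.059275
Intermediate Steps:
t(w, J) = ¼ (t(w, J) = 1/4 = ¼)
(t(-11, -10) + 1/(-106 - 47))² = (¼ + 1/(-106 - 47))² = (¼ + 1/(-153))² = (¼ - 1/153)² = (149/612)² = 22201/374544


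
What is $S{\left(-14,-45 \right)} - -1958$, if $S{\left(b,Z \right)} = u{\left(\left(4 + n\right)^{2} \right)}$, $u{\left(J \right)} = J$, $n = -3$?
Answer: $1959$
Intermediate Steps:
$S{\left(b,Z \right)} = 1$ ($S{\left(b,Z \right)} = \left(4 - 3\right)^{2} = 1^{2} = 1$)
$S{\left(-14,-45 \right)} - -1958 = 1 - -1958 = 1 + 1958 = 1959$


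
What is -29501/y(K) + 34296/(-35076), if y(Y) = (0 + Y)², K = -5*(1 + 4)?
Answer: -88017673/1826875 ≈ -48.179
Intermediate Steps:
K = -25 (K = -5*5 = -25)
y(Y) = Y²
-29501/y(K) + 34296/(-35076) = -29501/((-25)²) + 34296/(-35076) = -29501/625 + 34296*(-1/35076) = -29501*1/625 - 2858/2923 = -29501/625 - 2858/2923 = -88017673/1826875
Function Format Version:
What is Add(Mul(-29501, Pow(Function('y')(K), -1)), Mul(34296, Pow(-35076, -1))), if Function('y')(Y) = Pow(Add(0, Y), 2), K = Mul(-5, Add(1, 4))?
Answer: Rational(-88017673, 1826875) ≈ -48.179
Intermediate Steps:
K = -25 (K = Mul(-5, 5) = -25)
Function('y')(Y) = Pow(Y, 2)
Add(Mul(-29501, Pow(Function('y')(K), -1)), Mul(34296, Pow(-35076, -1))) = Add(Mul(-29501, Pow(Pow(-25, 2), -1)), Mul(34296, Pow(-35076, -1))) = Add(Mul(-29501, Pow(625, -1)), Mul(34296, Rational(-1, 35076))) = Add(Mul(-29501, Rational(1, 625)), Rational(-2858, 2923)) = Add(Rational(-29501, 625), Rational(-2858, 2923)) = Rational(-88017673, 1826875)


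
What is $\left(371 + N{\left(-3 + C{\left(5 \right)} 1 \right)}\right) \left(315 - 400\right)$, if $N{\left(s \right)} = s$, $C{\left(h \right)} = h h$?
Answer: $-33405$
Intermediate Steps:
$C{\left(h \right)} = h^{2}$
$\left(371 + N{\left(-3 + C{\left(5 \right)} 1 \right)}\right) \left(315 - 400\right) = \left(371 - \left(3 - 5^{2} \cdot 1\right)\right) \left(315 - 400\right) = \left(371 + \left(-3 + 25 \cdot 1\right)\right) \left(-85\right) = \left(371 + \left(-3 + 25\right)\right) \left(-85\right) = \left(371 + 22\right) \left(-85\right) = 393 \left(-85\right) = -33405$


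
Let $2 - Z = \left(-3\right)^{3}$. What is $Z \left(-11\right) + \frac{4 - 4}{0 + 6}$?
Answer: $-319$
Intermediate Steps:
$Z = 29$ ($Z = 2 - \left(-3\right)^{3} = 2 - -27 = 2 + 27 = 29$)
$Z \left(-11\right) + \frac{4 - 4}{0 + 6} = 29 \left(-11\right) + \frac{4 - 4}{0 + 6} = -319 + \frac{0}{6} = -319 + 0 \cdot \frac{1}{6} = -319 + 0 = -319$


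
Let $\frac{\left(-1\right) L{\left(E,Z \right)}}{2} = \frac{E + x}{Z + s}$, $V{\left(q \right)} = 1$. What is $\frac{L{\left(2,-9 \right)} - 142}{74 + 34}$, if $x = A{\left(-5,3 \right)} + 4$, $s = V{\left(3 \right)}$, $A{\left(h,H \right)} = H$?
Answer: $- \frac{559}{432} \approx -1.294$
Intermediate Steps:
$s = 1$
$x = 7$ ($x = 3 + 4 = 7$)
$L{\left(E,Z \right)} = - \frac{2 \left(7 + E\right)}{1 + Z}$ ($L{\left(E,Z \right)} = - 2 \frac{E + 7}{Z + 1} = - 2 \frac{7 + E}{1 + Z} = - \frac{2 \left(7 + E\right)}{1 + Z}$)
$\frac{L{\left(2,-9 \right)} - 142}{74 + 34} = \frac{\frac{2 \left(-7 - 2\right)}{1 - 9} - 142}{74 + 34} = \frac{\frac{2 \left(-7 - 2\right)}{-8} - 142}{108} = \left(2 \left(- \frac{1}{8}\right) \left(-9\right) - 142\right) \frac{1}{108} = \left(\frac{9}{4} - 142\right) \frac{1}{108} = \left(- \frac{559}{4}\right) \frac{1}{108} = - \frac{559}{432}$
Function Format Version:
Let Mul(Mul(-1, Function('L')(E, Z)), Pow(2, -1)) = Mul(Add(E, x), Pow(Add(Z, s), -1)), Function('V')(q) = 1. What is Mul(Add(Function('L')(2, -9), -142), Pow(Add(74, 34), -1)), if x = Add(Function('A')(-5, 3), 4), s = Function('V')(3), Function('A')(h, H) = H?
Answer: Rational(-559, 432) ≈ -1.2940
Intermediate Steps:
s = 1
x = 7 (x = Add(3, 4) = 7)
Function('L')(E, Z) = Mul(-2, Pow(Add(1, Z), -1), Add(7, E)) (Function('L')(E, Z) = Mul(-2, Mul(Add(E, 7), Pow(Add(Z, 1), -1))) = Mul(-2, Mul(Add(7, E), Pow(Add(1, Z), -1))) = Mul(-2, Mul(Pow(Add(1, Z), -1), Add(7, E))) = Mul(-2, Pow(Add(1, Z), -1), Add(7, E)))
Mul(Add(Function('L')(2, -9), -142), Pow(Add(74, 34), -1)) = Mul(Add(Mul(2, Pow(Add(1, -9), -1), Add(-7, Mul(-1, 2))), -142), Pow(Add(74, 34), -1)) = Mul(Add(Mul(2, Pow(-8, -1), Add(-7, -2)), -142), Pow(108, -1)) = Mul(Add(Mul(2, Rational(-1, 8), -9), -142), Rational(1, 108)) = Mul(Add(Rational(9, 4), -142), Rational(1, 108)) = Mul(Rational(-559, 4), Rational(1, 108)) = Rational(-559, 432)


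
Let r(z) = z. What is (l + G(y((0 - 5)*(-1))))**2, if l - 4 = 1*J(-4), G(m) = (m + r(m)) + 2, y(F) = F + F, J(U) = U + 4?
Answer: 676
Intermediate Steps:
J(U) = 4 + U
y(F) = 2*F
G(m) = 2 + 2*m (G(m) = (m + m) + 2 = 2*m + 2 = 2 + 2*m)
l = 4 (l = 4 + 1*(4 - 4) = 4 + 1*0 = 4 + 0 = 4)
(l + G(y((0 - 5)*(-1))))**2 = (4 + (2 + 2*(2*((0 - 5)*(-1)))))**2 = (4 + (2 + 2*(2*(-5*(-1)))))**2 = (4 + (2 + 2*(2*5)))**2 = (4 + (2 + 2*10))**2 = (4 + (2 + 20))**2 = (4 + 22)**2 = 26**2 = 676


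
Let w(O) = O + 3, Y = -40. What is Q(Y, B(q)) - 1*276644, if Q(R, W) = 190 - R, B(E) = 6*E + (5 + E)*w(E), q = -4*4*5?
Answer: -276414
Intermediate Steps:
w(O) = 3 + O
q = -80 (q = -16*5 = -80)
B(E) = 6*E + (3 + E)*(5 + E) (B(E) = 6*E + (5 + E)*(3 + E) = 6*E + (3 + E)*(5 + E))
Q(Y, B(q)) - 1*276644 = (190 - 1*(-40)) - 1*276644 = (190 + 40) - 276644 = 230 - 276644 = -276414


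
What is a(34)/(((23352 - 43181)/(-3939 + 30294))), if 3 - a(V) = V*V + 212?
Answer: 143325/79 ≈ 1814.2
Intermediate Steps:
a(V) = -209 - V² (a(V) = 3 - (V*V + 212) = 3 - (V² + 212) = 3 - (212 + V²) = 3 + (-212 - V²) = -209 - V²)
a(34)/(((23352 - 43181)/(-3939 + 30294))) = (-209 - 1*34²)/(((23352 - 43181)/(-3939 + 30294))) = (-209 - 1*1156)/((-19829/26355)) = (-209 - 1156)/((-19829*1/26355)) = -1365/(-79/105) = -1365*(-105/79) = 143325/79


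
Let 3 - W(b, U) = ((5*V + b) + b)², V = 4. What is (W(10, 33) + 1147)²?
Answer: 202500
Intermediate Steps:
W(b, U) = 3 - (20 + 2*b)² (W(b, U) = 3 - ((5*4 + b) + b)² = 3 - ((20 + b) + b)² = 3 - (20 + 2*b)²)
(W(10, 33) + 1147)² = ((3 - 4*(10 + 10)²) + 1147)² = ((3 - 4*20²) + 1147)² = ((3 - 4*400) + 1147)² = ((3 - 1600) + 1147)² = (-1597 + 1147)² = (-450)² = 202500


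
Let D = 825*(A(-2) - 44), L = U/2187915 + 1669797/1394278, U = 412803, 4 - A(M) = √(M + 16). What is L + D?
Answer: -33554769608721837/1016853916790 - 825*√14 ≈ -36086.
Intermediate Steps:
A(M) = 4 - √(16 + M) (A(M) = 4 - √(M + 16) = 4 - √(16 + M))
L = 1409645348163/1016853916790 (L = 412803/2187915 + 1669797/1394278 = 412803*(1/2187915) + 1669797*(1/1394278) = 137601/729305 + 1669797/1394278 = 1409645348163/1016853916790 ≈ 1.3863)
D = -33000 - 825*√14 (D = 825*((4 - √(16 - 2)) - 44) = 825*((4 - √14) - 44) = 825*(-40 - √14) = -33000 - 825*√14 ≈ -36087.)
L + D = 1409645348163/1016853916790 + (-33000 - 825*√14) = -33554769608721837/1016853916790 - 825*√14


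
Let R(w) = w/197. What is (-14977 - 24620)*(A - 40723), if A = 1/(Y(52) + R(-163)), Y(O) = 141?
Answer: 44527805535825/27614 ≈ 1.6125e+9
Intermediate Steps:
R(w) = w/197 (R(w) = w*(1/197) = w/197)
A = 197/27614 (A = 1/(141 + (1/197)*(-163)) = 1/(141 - 163/197) = 1/(27614/197) = 197/27614 ≈ 0.0071341)
(-14977 - 24620)*(A - 40723) = (-14977 - 24620)*(197/27614 - 40723) = -39597*(-1124524725/27614) = 44527805535825/27614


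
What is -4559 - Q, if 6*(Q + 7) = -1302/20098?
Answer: -91485879/20098 ≈ -4552.0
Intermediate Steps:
Q = -140903/20098 (Q = -7 + (-1302/20098)/6 = -7 + (-1302*1/20098)/6 = -7 + (1/6)*(-651/10049) = -7 - 217/20098 = -140903/20098 ≈ -7.0108)
-4559 - Q = -4559 - 1*(-140903/20098) = -4559 + 140903/20098 = -91485879/20098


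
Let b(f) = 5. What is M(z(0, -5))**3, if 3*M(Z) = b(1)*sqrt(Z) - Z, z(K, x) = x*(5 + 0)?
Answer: -31250/27 + 31250*I/27 ≈ -1157.4 + 1157.4*I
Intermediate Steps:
z(K, x) = 5*x (z(K, x) = x*5 = 5*x)
M(Z) = -Z/3 + 5*sqrt(Z)/3 (M(Z) = (5*sqrt(Z) - Z)/3 = (-Z + 5*sqrt(Z))/3 = -Z/3 + 5*sqrt(Z)/3)
M(z(0, -5))**3 = (-5*(-5)/3 + 5*sqrt(5*(-5))/3)**3 = (-1/3*(-25) + 5*sqrt(-25)/3)**3 = (25/3 + 5*(5*I)/3)**3 = (25/3 + 25*I/3)**3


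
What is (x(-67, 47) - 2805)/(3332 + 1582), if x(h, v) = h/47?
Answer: -65951/115479 ≈ -0.57111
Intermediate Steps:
x(h, v) = h/47 (x(h, v) = h*(1/47) = h/47)
(x(-67, 47) - 2805)/(3332 + 1582) = ((1/47)*(-67) - 2805)/(3332 + 1582) = (-67/47 - 2805)/4914 = -131902/47*1/4914 = -65951/115479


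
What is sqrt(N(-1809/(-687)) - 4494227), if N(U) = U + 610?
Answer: I*sqrt(235649631010)/229 ≈ 2119.8*I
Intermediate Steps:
N(U) = 610 + U
sqrt(N(-1809/(-687)) - 4494227) = sqrt((610 - 1809/(-687)) - 4494227) = sqrt((610 - 1809*(-1/687)) - 4494227) = sqrt((610 + 603/229) - 4494227) = sqrt(140293/229 - 4494227) = sqrt(-1029037690/229) = I*sqrt(235649631010)/229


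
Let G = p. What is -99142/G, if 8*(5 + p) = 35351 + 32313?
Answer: -99142/8453 ≈ -11.729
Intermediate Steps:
p = 8453 (p = -5 + (35351 + 32313)/8 = -5 + (1/8)*67664 = -5 + 8458 = 8453)
G = 8453
-99142/G = -99142/8453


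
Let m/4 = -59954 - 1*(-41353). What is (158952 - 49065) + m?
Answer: 35483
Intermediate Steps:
m = -74404 (m = 4*(-59954 - 1*(-41353)) = 4*(-59954 + 41353) = 4*(-18601) = -74404)
(158952 - 49065) + m = (158952 - 49065) - 74404 = 109887 - 74404 = 35483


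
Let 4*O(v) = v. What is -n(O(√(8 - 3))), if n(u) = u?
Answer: -√5/4 ≈ -0.55902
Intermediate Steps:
O(v) = v/4
-n(O(√(8 - 3))) = -√(8 - 3)/4 = -√5/4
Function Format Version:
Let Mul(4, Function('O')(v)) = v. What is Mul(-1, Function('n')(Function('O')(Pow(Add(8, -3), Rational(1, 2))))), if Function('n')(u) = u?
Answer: Mul(Rational(-1, 4), Pow(5, Rational(1, 2))) ≈ -0.55902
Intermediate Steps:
Function('O')(v) = Mul(Rational(1, 4), v)
Mul(-1, Function('n')(Function('O')(Pow(Add(8, -3), Rational(1, 2))))) = Mul(-1, Mul(Rational(1, 4), Pow(Add(8, -3), Rational(1, 2)))) = Mul(-1, Mul(Rational(1, 4), Pow(5, Rational(1, 2)))) = Mul(Rational(-1, 4), Pow(5, Rational(1, 2)))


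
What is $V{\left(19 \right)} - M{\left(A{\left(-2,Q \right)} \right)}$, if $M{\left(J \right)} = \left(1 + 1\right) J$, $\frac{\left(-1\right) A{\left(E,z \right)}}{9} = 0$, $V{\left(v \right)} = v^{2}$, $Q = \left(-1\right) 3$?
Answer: $361$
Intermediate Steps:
$Q = -3$
$A{\left(E,z \right)} = 0$ ($A{\left(E,z \right)} = \left(-9\right) 0 = 0$)
$M{\left(J \right)} = 2 J$
$V{\left(19 \right)} - M{\left(A{\left(-2,Q \right)} \right)} = 19^{2} - 2 \cdot 0 = 361 - 0 = 361 + 0 = 361$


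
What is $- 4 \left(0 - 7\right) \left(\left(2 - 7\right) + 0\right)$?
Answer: $-140$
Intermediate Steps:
$- 4 \left(0 - 7\right) \left(\left(2 - 7\right) + 0\right) = - 4 \left(0 - 7\right) \left(-5 + 0\right) = \left(-4\right) \left(-7\right) \left(-5\right) = 28 \left(-5\right) = -140$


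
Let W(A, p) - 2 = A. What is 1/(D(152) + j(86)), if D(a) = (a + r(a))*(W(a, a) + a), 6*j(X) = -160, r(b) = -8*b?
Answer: -3/976832 ≈ -3.0712e-6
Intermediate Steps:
j(X) = -80/3 (j(X) = (1/6)*(-160) = -80/3)
W(A, p) = 2 + A
D(a) = -7*a*(2 + 2*a) (D(a) = (a - 8*a)*((2 + a) + a) = (-7*a)*(2 + 2*a) = -7*a*(2 + 2*a))
1/(D(152) + j(86)) = 1/(14*152*(-1 - 1*152) - 80/3) = 1/(14*152*(-1 - 152) - 80/3) = 1/(14*152*(-153) - 80/3) = 1/(-325584 - 80/3) = 1/(-976832/3) = -3/976832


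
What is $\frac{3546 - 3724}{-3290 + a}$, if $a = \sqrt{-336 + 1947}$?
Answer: $\frac{6580}{121601} + \frac{6 \sqrt{179}}{121601} \approx 0.054772$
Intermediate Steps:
$a = 3 \sqrt{179}$ ($a = \sqrt{1611} = 3 \sqrt{179} \approx 40.137$)
$\frac{3546 - 3724}{-3290 + a} = \frac{3546 - 3724}{-3290 + 3 \sqrt{179}} = - \frac{178}{-3290 + 3 \sqrt{179}}$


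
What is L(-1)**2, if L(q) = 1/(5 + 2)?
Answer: 1/49 ≈ 0.020408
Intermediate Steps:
L(q) = 1/7
L(-1)**2 = (1/7)**2 = 1/49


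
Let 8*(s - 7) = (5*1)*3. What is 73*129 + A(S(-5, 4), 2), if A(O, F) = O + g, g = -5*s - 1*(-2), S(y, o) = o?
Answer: 75029/8 ≈ 9378.6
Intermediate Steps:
s = 71/8 (s = 7 + ((5*1)*3)/8 = 7 + (5*3)/8 = 7 + (⅛)*15 = 7 + 15/8 = 71/8 ≈ 8.8750)
g = -339/8 (g = -5*71/8 - 1*(-2) = -355/8 + 2 = -339/8 ≈ -42.375)
A(O, F) = -339/8 + O (A(O, F) = O - 339/8 = -339/8 + O)
73*129 + A(S(-5, 4), 2) = 73*129 + (-339/8 + 4) = 9417 - 307/8 = 75029/8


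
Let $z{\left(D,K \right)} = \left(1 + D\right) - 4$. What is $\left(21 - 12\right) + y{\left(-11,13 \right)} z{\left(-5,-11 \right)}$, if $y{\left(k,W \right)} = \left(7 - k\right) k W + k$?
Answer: $20689$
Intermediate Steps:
$y{\left(k,W \right)} = k + W k \left(7 - k\right)$ ($y{\left(k,W \right)} = k \left(7 - k\right) W + k = W k \left(7 - k\right) + k = k + W k \left(7 - k\right)$)
$z{\left(D,K \right)} = -3 + D$
$\left(21 - 12\right) + y{\left(-11,13 \right)} z{\left(-5,-11 \right)} = \left(21 - 12\right) + - 11 \left(1 + 7 \cdot 13 - 13 \left(-11\right)\right) \left(-3 - 5\right) = 9 + - 11 \left(1 + 91 + 143\right) \left(-8\right) = 9 + \left(-11\right) 235 \left(-8\right) = 9 - -20680 = 9 + 20680 = 20689$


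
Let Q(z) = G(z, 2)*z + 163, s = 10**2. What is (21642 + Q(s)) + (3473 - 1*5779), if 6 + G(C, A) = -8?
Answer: 18099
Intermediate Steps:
G(C, A) = -14 (G(C, A) = -6 - 8 = -14)
s = 100
Q(z) = 163 - 14*z (Q(z) = -14*z + 163 = 163 - 14*z)
(21642 + Q(s)) + (3473 - 1*5779) = (21642 + (163 - 14*100)) + (3473 - 1*5779) = (21642 + (163 - 1400)) + (3473 - 5779) = (21642 - 1237) - 2306 = 20405 - 2306 = 18099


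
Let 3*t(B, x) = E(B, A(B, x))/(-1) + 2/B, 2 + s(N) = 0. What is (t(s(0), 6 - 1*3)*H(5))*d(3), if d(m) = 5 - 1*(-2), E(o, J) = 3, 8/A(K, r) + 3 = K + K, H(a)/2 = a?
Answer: -280/3 ≈ -93.333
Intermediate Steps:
H(a) = 2*a
s(N) = -2 (s(N) = -2 + 0 = -2)
A(K, r) = 8/(-3 + 2*K) (A(K, r) = 8/(-3 + (K + K)) = 8/(-3 + 2*K))
t(B, x) = -1 + 2/(3*B) (t(B, x) = (3/(-1) + 2/B)/3 = (3*(-1) + 2/B)/3 = (-3 + 2/B)/3 = -1 + 2/(3*B))
d(m) = 7 (d(m) = 5 + 2 = 7)
(t(s(0), 6 - 1*3)*H(5))*d(3) = (((⅔ - 1*(-2))/(-2))*(2*5))*7 = (-(⅔ + 2)/2*10)*7 = (-½*8/3*10)*7 = -4/3*10*7 = -40/3*7 = -280/3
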